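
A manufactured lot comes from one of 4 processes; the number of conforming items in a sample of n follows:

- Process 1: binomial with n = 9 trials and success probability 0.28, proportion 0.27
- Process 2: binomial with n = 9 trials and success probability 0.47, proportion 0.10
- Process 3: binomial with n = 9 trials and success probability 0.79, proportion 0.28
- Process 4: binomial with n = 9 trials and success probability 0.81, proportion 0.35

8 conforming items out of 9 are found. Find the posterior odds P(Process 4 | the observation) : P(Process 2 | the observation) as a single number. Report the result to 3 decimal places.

The posterior odds equal the prior odds times the likelihood ratio: (w_i/w_j)·(f_i(x)/f_j(x)).
Evaluate each component's likelihood at the observed value:
  L_1 = 0.000244816
  L_2 = 0.011358
  L_3 = 0.286734
  L_4 = 0.316866
Odds = (0.35/0.10) × (0.316866/0.011358) = 3.5 × 27.8981 ≈ 97.643

97.643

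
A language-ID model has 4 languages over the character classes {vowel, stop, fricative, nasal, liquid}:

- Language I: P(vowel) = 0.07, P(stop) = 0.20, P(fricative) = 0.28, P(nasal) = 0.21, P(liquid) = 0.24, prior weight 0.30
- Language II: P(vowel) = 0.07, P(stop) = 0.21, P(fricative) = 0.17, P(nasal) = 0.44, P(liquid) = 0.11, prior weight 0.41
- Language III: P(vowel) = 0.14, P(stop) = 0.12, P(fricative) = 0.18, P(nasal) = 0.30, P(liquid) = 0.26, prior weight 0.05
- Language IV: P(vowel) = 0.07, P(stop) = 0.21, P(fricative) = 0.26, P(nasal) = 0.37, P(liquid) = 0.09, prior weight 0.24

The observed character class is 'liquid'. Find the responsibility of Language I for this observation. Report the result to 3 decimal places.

0.475

Apply Bayes' rule: the posterior for each component is proportional to its prior times its likelihood at x.
Component likelihoods at x = 'liquid':
  L_I = 0.24
  L_II = 0.11
  L_III = 0.26
  L_IV = 0.09
Weight by the priors:
  π_I·L_I = 0.30 × 0.24 = 0.072
  π_II·L_II = 0.41 × 0.11 = 0.0451
  π_III·L_III = 0.05 × 0.26 = 0.013
  π_IV·L_IV = 0.24 × 0.09 = 0.0216
Normaliser: 0.072 + 0.0451 + 0.013 + 0.0216 = 0.1517
Responsibility of Language I: 0.072 / 0.1517 ≈ 0.475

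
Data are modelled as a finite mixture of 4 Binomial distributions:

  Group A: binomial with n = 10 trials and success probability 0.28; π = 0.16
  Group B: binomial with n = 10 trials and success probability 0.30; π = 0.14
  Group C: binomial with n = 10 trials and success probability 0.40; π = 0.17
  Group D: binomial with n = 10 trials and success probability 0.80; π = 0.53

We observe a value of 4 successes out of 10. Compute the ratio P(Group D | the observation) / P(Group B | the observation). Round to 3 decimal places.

Posterior odds = (w_i f_i(x)) / (w_j f_j(x)); the normalising sum cancels.
Evaluate each component's likelihood at the observed value:
  f_A = 0.179823
  f_B = 0.200121
  f_C = 0.250823
  f_D = 0.00550502
Posterior odds = (w_D·f_D) / (w_B·f_B) = (0.53·0.00550502) / (0.14·0.200121) = 0.00291766 / 0.0280169 ≈ 0.104

0.104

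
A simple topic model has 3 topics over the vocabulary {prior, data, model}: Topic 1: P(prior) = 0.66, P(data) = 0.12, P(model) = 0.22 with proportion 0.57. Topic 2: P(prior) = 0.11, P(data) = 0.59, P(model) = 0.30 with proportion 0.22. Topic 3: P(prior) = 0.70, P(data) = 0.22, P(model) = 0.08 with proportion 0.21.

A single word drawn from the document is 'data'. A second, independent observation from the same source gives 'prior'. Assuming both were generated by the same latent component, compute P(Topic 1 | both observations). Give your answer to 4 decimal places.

0.4920

Apply Bayes' rule: the posterior for each component is proportional to its prior times its likelihood at x.
Since both observations come from the same component, the likelihood for component k is f_k(x₁)·f_k(x₂).
  p_1 = [P(data | comp) = 0.12] × [0.66] = 0.0792
  p_2 = [P(data | comp) = 0.59] × [0.11] = 0.0649
  p_3 = [P(data | comp) = 0.22] × [0.7] = 0.154
Unnormalised posteriors:
  P(Z=1)·p_1 = 0.57 × 0.0792 = 0.045144
  P(Z=2)·p_2 = 0.22 × 0.0649 = 0.014278
  P(Z=3)·p_3 = 0.21 × 0.154 = 0.03234
Sum: 0.045144 + 0.014278 + 0.03234 = 0.091762
P(Topic 1 | x₁, x₂) = 0.045144 / 0.091762 ≈ 0.4920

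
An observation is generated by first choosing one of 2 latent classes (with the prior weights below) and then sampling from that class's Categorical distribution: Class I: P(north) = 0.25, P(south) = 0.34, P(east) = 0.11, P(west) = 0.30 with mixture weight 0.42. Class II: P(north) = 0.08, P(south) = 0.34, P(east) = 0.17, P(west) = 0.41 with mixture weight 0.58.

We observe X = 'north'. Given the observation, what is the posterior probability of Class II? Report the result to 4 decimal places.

P(component k | x) = w_k·f_k(x) / marginal(x), where marginal(x) = Σ_j w_j·f_j(x).
Evaluate each component's likelihood at the observed value:
  p_I = P(north | comp) = 0.25
  p_II = P(north | comp) = 0.08
Multiply by the mixture weights:
  w_I·p_I = 0.42 × 0.25 = 0.105
  w_II·p_II = 0.58 × 0.08 = 0.0464
Marginal: 0.105 + 0.0464 = 0.1514
P(Class II | data) = 0.0464 / 0.1514 ≈ 0.3065

0.3065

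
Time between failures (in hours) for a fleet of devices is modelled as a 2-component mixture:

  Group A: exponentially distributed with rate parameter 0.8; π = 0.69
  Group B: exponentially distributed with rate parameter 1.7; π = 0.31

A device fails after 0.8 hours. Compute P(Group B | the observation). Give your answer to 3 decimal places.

The responsibility of component k is P(Z=k) f_k(x) divided by Σ_j P(Z=j) f_j(x).
Exponential densities:
  L_A = 0.421834
  L_B = 0.436323
Multiply by the mixture weights:
  P(Z=A)·L_A = 0.69 × 0.421834 = 0.291065
  P(Z=B)·L_B = 0.31 × 0.436323 = 0.13526
Evidence: 0.291065 + 0.13526 = 0.426326
So the posterior for Group B is 0.13526 / 0.426326 ≈ 0.317.

0.317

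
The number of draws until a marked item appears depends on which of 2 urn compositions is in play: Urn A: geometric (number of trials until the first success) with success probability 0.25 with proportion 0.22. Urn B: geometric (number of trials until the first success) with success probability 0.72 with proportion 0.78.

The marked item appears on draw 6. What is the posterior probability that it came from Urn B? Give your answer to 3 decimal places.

0.069

Apply Bayes' rule: the posterior for each component is proportional to its prior times its likelihood at x.
Geometric probabilities:
  f_A = 0.25·(1−0.25)^5 = 0.25·0.237305 = 0.0593262
  f_B = 0.72·(1−0.72)^5 = 0.72·0.00172104 = 0.00123915
Unnormalised posteriors:
  P(Z=A)·f_A = 0.22 × 0.0593262 = 0.0130518
  P(Z=B)·f_B = 0.78 × 0.00123915 = 0.000966534
Denominator: 0.0130518 + 0.000966534 = 0.0140183
So the posterior for Urn B is 0.000966534 / 0.0140183 ≈ 0.069.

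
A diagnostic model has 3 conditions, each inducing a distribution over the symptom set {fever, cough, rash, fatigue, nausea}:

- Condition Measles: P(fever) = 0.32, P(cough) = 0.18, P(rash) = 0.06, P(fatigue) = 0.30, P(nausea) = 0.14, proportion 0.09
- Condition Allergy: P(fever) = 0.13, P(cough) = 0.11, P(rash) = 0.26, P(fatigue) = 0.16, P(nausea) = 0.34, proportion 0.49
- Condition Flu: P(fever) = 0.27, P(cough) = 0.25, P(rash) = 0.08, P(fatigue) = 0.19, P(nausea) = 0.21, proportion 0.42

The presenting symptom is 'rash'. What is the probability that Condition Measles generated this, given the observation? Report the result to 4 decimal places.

0.0325

The responsibility of component k is P(Z=k) f_k(x) divided by Σ_j P(Z=j) f_j(x).
Categorical probabilities:
  p_Measles = P(rash | comp) = 0.06
  p_Allergy = P(rash | comp) = 0.26
  p_Flu = P(rash | comp) = 0.08
Multiply by the mixture weights:
  P(Z=Measles)·p_Measles = 0.09 × 0.06 = 0.0054
  P(Z=Allergy)·p_Allergy = 0.49 × 0.26 = 0.1274
  P(Z=Flu)·p_Flu = 0.42 × 0.08 = 0.0336
Marginal: 0.0054 + 0.1274 + 0.0336 = 0.1664
P(Condition Measles | data) = 0.0054 / 0.1664 ≈ 0.0325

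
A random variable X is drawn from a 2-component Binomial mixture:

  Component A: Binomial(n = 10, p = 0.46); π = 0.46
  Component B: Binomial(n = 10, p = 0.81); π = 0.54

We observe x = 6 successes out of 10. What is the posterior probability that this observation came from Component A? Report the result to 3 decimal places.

0.651

Posterior ∝ prior × likelihood, so P(k | x) ∝ π_k f_k(x); normalise over all components.
Component likelihoods at x = 6 successes out of 10:
  f_A = C(10,6)·0.46^6·0.54^4 = 210·0.0094743·0.0850306 = 0.169177
  f_B = C(10,6)·0.81^6·0.19^4 = 210·0.28243·0.00130321 = 0.0772936
Multiply by the mixture weights:
  π_A·f_A = 0.46 × 0.169177 = 0.0778214
  π_B·f_B = 0.54 × 0.0772936 = 0.0417386
Evidence: 0.0778214 + 0.0417386 = 0.11956
P(Component A | the observation) = 0.0778214 / 0.11956 ≈ 0.651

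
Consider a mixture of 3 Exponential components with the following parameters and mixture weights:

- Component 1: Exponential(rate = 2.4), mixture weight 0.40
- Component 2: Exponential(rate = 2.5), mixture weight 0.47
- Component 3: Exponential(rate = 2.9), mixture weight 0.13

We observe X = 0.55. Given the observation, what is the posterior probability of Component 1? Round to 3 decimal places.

Posterior ∝ prior × likelihood, so P(k | x) ∝ π_k f_k(x); normalise over all components.
Component likelihoods at x = 0.55:
  f_1 = 0.641125
  f_2 = 0.632099
  f_3 = 0.588435
Unnormalised posteriors:
  π_1·f_1 = 0.40 × 0.641125 = 0.25645
  π_2·f_2 = 0.47 × 0.632099 = 0.297087
  π_3·f_3 = 0.13 × 0.588435 = 0.0764965
Sum: 0.25645 + 0.297087 + 0.0764965 = 0.630033
Responsibility of Component 1: 0.25645 / 0.630033 ≈ 0.407

0.407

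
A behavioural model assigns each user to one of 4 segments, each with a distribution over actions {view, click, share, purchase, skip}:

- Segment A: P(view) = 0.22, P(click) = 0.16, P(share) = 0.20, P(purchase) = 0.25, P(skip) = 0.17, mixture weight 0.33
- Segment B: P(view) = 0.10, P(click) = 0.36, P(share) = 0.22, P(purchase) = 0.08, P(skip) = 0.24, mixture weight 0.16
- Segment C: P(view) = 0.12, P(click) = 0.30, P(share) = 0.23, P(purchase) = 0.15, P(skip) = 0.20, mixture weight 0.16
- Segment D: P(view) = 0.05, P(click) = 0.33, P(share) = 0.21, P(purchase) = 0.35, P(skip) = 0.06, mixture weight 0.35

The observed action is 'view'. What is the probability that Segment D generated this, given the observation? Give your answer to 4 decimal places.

By Bayes' theorem, P(k | x) = w_k f_k(x) / Σ_j w_j f_j(x).
Evaluate each component's likelihood at the observed value:
  p_A = P(view | comp) = 0.22
  p_B = P(view | comp) = 0.10
  p_C = P(view | comp) = 0.12
  p_D = P(view | comp) = 0.05
Unnormalised posteriors:
  w_A·p_A = 0.33 × 0.22 = 0.0726
  w_B·p_B = 0.16 × 0.1 = 0.016
  w_C·p_C = 0.16 × 0.12 = 0.0192
  w_D·p_D = 0.35 × 0.05 = 0.0175
Evidence: 0.0726 + 0.016 + 0.0192 + 0.0175 = 0.1253
P(Segment D | the observation) = 0.0175 / 0.1253 ≈ 0.1397

0.1397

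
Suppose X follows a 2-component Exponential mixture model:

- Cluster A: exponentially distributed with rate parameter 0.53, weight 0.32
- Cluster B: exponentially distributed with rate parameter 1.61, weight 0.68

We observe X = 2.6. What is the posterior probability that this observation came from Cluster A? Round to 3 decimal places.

0.720

By Bayes' theorem, P(k | x) = P(Z=k) f_k(x) / Σ_j P(Z=j) f_j(x).
Exponential densities:
  L_A = 0.53·e^(−0.53·2.6) = 0.53·e^(−1.3780) = 0.133604
  L_B = 1.61·e^(−1.61·2.6) = 1.61·e^(−4.1860) = 0.0244833
Unnormalised posteriors:
  P(Z=A)·L_A = 0.32 × 0.133604 = 0.0427531
  P(Z=B)·L_B = 0.68 × 0.0244833 = 0.0166486
Sum: 0.0427531 + 0.0166486 = 0.0594018
Responsibility of Cluster A: 0.0427531 / 0.0594018 ≈ 0.720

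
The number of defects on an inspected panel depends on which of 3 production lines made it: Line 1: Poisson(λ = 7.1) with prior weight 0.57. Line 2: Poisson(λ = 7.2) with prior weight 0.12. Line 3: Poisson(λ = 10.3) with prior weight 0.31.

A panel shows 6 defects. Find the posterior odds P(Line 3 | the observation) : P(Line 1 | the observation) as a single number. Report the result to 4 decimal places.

0.2066

Only the two components matter; the odds are (π_i f_i(x)) / (π_j f_j(x)).
Component likelihoods at x = 6 defects:
  p_1 = e^(−7.1)·7.1^6/6! = 0.1468
  p_2 = e^(−7.2)·7.2^6/6! = 0.144458
  p_3 = e^(−10.3)·10.3^6/6! = 0.0557773
0.017291 / 0.0836761 ≈ 0.2066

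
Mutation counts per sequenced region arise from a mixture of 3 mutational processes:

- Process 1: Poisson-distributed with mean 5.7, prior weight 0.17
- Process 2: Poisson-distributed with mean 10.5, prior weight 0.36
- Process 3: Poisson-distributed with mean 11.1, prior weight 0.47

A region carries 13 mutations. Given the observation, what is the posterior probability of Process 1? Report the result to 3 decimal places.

0.008

Posterior ∝ prior × likelihood, so P(k | x) ∝ π_k f_k(x); normalise over all components.
Poisson probabilities:
  L_1 = e^(−5.7)·5.7^13/13! = 0.00360259
  L_2 = e^(−10.5)·10.5^13/13! = 0.0833851
  L_3 = e^(−11.1)·11.1^13/13! = 0.0942431
Multiply by the mixture weights:
  π_1·L_1 = 0.17 × 0.00360259 = 0.000612439
  π_2·L_2 = 0.36 × 0.0833851 = 0.0300186
  π_3·L_3 = 0.47 × 0.0942431 = 0.0442943
Marginal: 0.000612439 + 0.0300186 + 0.0442943 = 0.0749253
P(Process 1 | data) = 0.000612439 / 0.0749253 ≈ 0.008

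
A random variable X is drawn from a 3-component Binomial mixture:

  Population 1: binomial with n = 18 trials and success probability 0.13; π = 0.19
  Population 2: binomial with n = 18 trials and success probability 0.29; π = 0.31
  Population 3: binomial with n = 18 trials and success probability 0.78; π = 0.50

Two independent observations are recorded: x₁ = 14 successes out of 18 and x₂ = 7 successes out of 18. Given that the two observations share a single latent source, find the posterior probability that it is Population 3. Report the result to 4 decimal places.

Apply Bayes' rule: the posterior for each component is proportional to its prior times its likelihood at x.
Since both observations come from the same component, the likelihood for component k is f_k(x₁)·f_k(x₂).
  p_1 = [6.90248e-10] × [0.00431589] = 2.97903e-12
  p_2 = [2.31381e-05] × [0.126877] = 2.93568e-06
  p_3 = [0.221175] × [0.000326638] = 7.22442e-05
Unnormalised posteriors:
  π_1·p_1 = 0.19 × 2.97903e-12 = 5.66016e-13
  π_2·p_2 = 0.31 × 2.93568e-06 = 9.10062e-07
  π_3·p_3 = 0.50 × 7.22442e-05 = 3.61221e-05
Sum: 5.66016e-13 + 9.10062e-07 + 3.61221e-05 = 3.70322e-05
P(Population 3 | data) ≈ 0.9754

0.9754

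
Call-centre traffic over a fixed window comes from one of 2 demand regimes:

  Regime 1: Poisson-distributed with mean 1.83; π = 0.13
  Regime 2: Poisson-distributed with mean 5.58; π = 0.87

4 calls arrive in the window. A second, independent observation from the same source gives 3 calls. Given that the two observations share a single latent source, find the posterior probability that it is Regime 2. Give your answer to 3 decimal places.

0.901

P(component k | x) = π_k·f_k(x) / marginal(x), where marginal(x) = Σ_j π_j·f_j(x).
Since both observations come from the same component, the likelihood for component k is f_k(x₁)·f_k(x₂).
  f_1 = [0.0749608] × [0.163849] = 0.0122822
  f_2 = [0.152392] × [0.109242] = 0.0166476
Multiply by the mixture weights:
  π_1·f_1 = 0.13 × 0.0122822 = 0.00159669
  π_2·f_2 = 0.87 × 0.0166476 = 0.0144834
Normaliser: 0.00159669 + 0.0144834 = 0.0160801
P(Regime 2 | x₁,x₂) ≈ 0.901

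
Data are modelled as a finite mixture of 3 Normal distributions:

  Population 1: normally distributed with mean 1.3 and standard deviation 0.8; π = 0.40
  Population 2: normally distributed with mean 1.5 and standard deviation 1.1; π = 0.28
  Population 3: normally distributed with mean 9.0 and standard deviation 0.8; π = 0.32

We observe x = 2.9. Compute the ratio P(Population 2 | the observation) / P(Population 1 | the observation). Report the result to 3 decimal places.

1.674

The posterior odds equal the prior odds times the likelihood ratio: (w_i/w_j)·(f_i(x)/f_j(x)).
Component likelihoods at x = 2.9:
  L_1 = 0.0674887
  L_2 = 0.161352
  L_3 = 1.18234e-13
0.0451786 / 0.0269955 ≈ 1.674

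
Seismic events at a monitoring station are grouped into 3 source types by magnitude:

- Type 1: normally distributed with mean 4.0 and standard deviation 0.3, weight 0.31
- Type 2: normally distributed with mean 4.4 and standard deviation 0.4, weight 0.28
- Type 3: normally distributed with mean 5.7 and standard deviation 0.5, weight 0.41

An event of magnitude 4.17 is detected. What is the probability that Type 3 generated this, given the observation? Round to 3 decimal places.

0.005

The responsibility of component k is π_k f_k(x) divided by Σ_j π_j f_j(x).
Evaluate each component's likelihood at the observed value:
  p_1 = (1/(0.3·√(2π)))·exp(−(4.17−4.0)²/(2·0.3²)) = 1.329808·exp(-0.16056) = 1.13256
  p_2 = (1/(0.4·√(2π)))·exp(−(4.17−4.4)²/(2·0.4²)) = 0.997356·exp(-0.16531) = 0.845387
  p_3 = (1/(0.5·√(2π)))·exp(−(4.17−5.7)²/(2·0.5²)) = 0.797885·exp(-4.68180) = 0.00739027
Weight by the priors:
  π_1·p_1 = 0.31 × 1.13256 = 0.351093
  π_2·p_2 = 0.28 × 0.845387 = 0.236708
  π_3·p_3 = 0.41 × 0.00739027 = 0.00303001
Evidence: 0.351093 + 0.236708 + 0.00303001 = 0.590831
Responsibility of Type 3: 0.00303001 / 0.590831 ≈ 0.005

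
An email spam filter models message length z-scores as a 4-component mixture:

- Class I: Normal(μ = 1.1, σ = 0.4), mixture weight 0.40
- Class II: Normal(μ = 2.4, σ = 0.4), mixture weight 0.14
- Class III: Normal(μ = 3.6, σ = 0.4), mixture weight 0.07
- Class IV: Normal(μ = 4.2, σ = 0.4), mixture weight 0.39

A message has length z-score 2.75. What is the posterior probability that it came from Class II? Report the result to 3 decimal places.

0.923

By Bayes' theorem, P(k | x) = π_k f_k(x) / Σ_j π_j f_j(x).
Component likelihoods at x = 2.75:
  L_I = 0.000201351
  L_II = 0.680137
  L_III = 0.104302
  L_IV = 0.00139765
Multiply by the mixture weights:
  π_I·L_I = 0.40 × 0.000201351 = 8.05404e-05
  π_II·L_II = 0.14 × 0.680137 = 0.0952192
  π_III·L_III = 0.07 × 0.104302 = 0.00730117
  π_IV·L_IV = 0.39 × 0.00139765 = 0.000545085
Evidence: 8.05404e-05 + 0.0952192 + 0.00730117 + 0.000545085 = 0.103146
P(Class II | data) = 0.0952192 / 0.103146 ≈ 0.923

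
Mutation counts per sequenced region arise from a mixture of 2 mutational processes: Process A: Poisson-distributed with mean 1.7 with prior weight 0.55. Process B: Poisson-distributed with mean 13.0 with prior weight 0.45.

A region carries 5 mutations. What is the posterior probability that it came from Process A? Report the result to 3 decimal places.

By Bayes' theorem, P(k | x) = π_k f_k(x) / Σ_j π_j f_j(x).
Evaluate each component's likelihood at the observed value:
  f_A = 0.0216154
  f_B = 0.0069937
Prior × likelihood for each component:
  π_A·f_A = 0.55 × 0.0216154 = 0.0118885
  π_B·f_B = 0.45 × 0.0069937 = 0.00314717
Normaliser: 0.0118885 + 0.00314717 = 0.0150356
Responsibility of Process A: 0.0118885 / 0.0150356 ≈ 0.791

0.791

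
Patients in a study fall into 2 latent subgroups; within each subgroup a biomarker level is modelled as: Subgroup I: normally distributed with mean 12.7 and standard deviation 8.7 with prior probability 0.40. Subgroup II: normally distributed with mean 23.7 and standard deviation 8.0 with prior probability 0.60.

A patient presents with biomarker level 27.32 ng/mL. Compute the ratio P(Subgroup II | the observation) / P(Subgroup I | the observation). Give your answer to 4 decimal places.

6.0432

Only the two components matter; the odds are (w_i f_i(x)) / (w_j f_j(x)).
Evaluate each component's likelihood at the observed value:
  p_I = (1/(8.7·√(2π)))·exp(−(27.32−12.7)²/(2·8.7²)) = 0.045855·exp(-1.41197) = 0.0111732
  p_II = (1/(8.0·√(2π)))·exp(−(27.32−23.7)²/(2·8.0²)) = 0.049868·exp(-0.10238) = 0.0450151
0.027009 / 0.00446929 ≈ 6.0432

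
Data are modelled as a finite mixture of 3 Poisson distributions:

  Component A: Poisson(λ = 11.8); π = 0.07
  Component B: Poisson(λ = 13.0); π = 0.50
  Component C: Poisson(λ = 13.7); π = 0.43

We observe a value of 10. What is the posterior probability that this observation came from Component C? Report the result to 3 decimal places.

0.380

Apply Bayes' rule: the posterior for each component is proportional to its prior times its likelihood at x.
Evaluate each component's likelihood at the observed value:
  L_A = e^(−11.8)·11.8^10/10! = 0.108239
  L_B = e^(−13.0)·13.0^10/10! = 0.0858702
  L_C = e^(−13.7)·13.7^10/10! = 0.0720457
Weight by the priors:
  P(Z=A)·L_A = 0.07 × 0.108239 = 0.0075767
  P(Z=B)·L_B = 0.50 × 0.0858702 = 0.0429351
  P(Z=C)·L_C = 0.43 × 0.0720457 = 0.0309797
Evidence: 0.0075767 + 0.0429351 + 0.0309797 = 0.0814914
So the posterior for Component C is 0.0309797 / 0.0814914 ≈ 0.380.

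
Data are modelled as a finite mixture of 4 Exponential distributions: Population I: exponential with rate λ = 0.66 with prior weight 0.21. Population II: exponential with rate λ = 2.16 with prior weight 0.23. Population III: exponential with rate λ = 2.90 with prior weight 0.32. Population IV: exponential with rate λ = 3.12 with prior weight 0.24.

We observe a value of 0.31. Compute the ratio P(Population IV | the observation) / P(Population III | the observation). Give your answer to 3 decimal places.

0.754

Only the two components matter; the odds are (π_i f_i(x)) / (π_j f_j(x)).
Component likelihoods at x = 0.31:
  L_I = 0.66·e^(−0.66·0.31) = 0.66·e^(−0.2046) = 0.537882
  L_II = 2.16·e^(−2.16·0.31) = 2.16·e^(−0.6696) = 1.10573
  L_III = 2.90·e^(−2.90·0.31) = 2.90·e^(−0.8990) = 1.18023
  L_IV = 3.12·e^(−3.12·0.31) = 3.12·e^(−0.9672) = 1.18606
0.284653 / 0.377674 ≈ 0.754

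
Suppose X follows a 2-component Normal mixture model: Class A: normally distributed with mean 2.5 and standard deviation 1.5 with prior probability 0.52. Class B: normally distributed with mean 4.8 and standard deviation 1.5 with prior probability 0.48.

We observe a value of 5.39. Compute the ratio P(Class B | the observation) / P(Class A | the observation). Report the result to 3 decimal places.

The posterior odds equal the prior odds times the likelihood ratio: (π_i/π_j)·(f_i(x)/f_j(x)).
Component likelihoods at x = 5.39:
  f_A = 0.0415679
  f_B = 0.246164
0.118158 / 0.0216153 ≈ 5.466

5.466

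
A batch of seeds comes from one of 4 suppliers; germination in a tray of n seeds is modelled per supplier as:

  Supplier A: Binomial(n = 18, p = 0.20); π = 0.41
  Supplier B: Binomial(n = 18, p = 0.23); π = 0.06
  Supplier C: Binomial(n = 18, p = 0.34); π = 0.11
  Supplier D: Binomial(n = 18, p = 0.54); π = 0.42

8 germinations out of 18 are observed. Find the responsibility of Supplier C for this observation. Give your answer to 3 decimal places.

The responsibility of component k is w_k f_k(x) divided by Σ_j w_j f_j(x).
Component likelihoods at x = 8 germinations out of 18:
  f_A = C(18,8)·0.20^8·0.80^10 = 43758·2.56e-06·0.107374 = 0.0120281
  f_B = C(18,8)·0.23^8·0.77^10 = 43758·7.8311e-06·0.0732668 = 0.0251066
  f_C = C(18,8)·0.34^8·0.66^10 = 43758·0.000178579·0.0156834 = 0.122554
  f_D = C(18,8)·0.54^8·0.46^10 = 43758·0.0072302·0.000424207 = 0.13421
Unnormalised posteriors:
  w_A·f_A = 0.41 × 0.0120281 = 0.00493152
  w_B·f_B = 0.06 × 0.0251066 = 0.00150639
  w_C·f_C = 0.11 × 0.122554 = 0.013481
  w_D·f_D = 0.42 × 0.13421 = 0.0563683
Sum: 0.00493152 + 0.00150639 + 0.013481 + 0.0563683 = 0.0762872
Responsibility of Supplier C: 0.013481 / 0.0762872 ≈ 0.177

0.177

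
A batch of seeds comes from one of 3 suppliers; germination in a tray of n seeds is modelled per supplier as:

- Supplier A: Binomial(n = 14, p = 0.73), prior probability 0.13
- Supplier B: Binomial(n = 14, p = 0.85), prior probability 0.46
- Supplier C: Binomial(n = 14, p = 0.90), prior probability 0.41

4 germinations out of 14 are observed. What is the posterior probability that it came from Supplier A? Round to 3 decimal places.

0.982

By Bayes' theorem, P(k | x) = P(Z=k) f_k(x) / Σ_j P(Z=j) f_j(x).
Evaluate each component's likelihood at the observed value:
  p_A = C(14,4)·0.73^4·0.27^10 = 1001·0.283982·2.05891e-06 = 0.000585279
  p_B = C(14,4)·0.85^4·0.15^10 = 1001·0.522006·5.7665e-09 = 3.01316e-06
  p_C = C(14,4)·0.90^4·0.10^10 = 1001·0.6561·1e-10 = 6.56756e-08
Weight by the priors:
  P(Z=A)·p_A = 0.13 × 0.000585279 = 7.60863e-05
  P(Z=B)·p_B = 0.46 × 3.01316e-06 = 1.38605e-06
  P(Z=C)·p_C = 0.41 × 6.56756e-08 = 2.6927e-08
Evidence: 7.60863e-05 + 1.38605e-06 + 2.6927e-08 = 7.74993e-05
P(Supplier A | 4 germinations out of 14) = 7.60863e-05 / 7.74993e-05 ≈ 0.982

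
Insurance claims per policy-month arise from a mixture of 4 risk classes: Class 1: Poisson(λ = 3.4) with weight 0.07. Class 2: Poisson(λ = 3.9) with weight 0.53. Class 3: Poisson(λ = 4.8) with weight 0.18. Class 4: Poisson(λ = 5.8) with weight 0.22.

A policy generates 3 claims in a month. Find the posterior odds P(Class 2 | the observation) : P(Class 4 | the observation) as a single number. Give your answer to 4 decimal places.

The posterior odds equal the prior odds times the likelihood ratio: (w_i/w_j)·(f_i(x)/f_j(x)).
Poisson probabilities:
  L_1 = e^(−3.4)·3.4^3/3! = 0.218617
  L_2 = e^(−3.9)·3.9^3/3! = 0.200122
  L_3 = e^(−4.8)·4.8^3/3! = 0.151691
  L_4 = e^(−5.8)·5.8^3/3! = 0.098452
Odds = (0.53/0.22) × (0.200122/0.098452) = 2.40909 × 2.03268 ≈ 4.8969

4.8969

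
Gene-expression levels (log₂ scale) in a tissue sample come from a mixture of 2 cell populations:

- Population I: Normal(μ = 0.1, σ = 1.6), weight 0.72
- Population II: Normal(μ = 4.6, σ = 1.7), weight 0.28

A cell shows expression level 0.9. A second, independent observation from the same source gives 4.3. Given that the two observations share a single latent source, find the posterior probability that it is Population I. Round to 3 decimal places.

0.470

Apply Bayes' rule: the posterior for each component is proportional to its prior times its likelihood at x.
Since both observations come from the same component, the likelihood for component k is f_k(x₁)·f_k(x₂).
  p_I = [(1/(1.6·√(2π)))·exp(−(0.9−0.1)²/(2·1.6²)) = 0.249339·exp(-0.12500) = 0.220041] × [0.00795261] = 0.0017499
  p_II = [(1/(1.7·√(2π)))·exp(−(0.9−4.6)²/(2·1.7²)) = 0.234672·exp(-2.36851) = 0.02197] × [0.231046] = 0.00507608
Unnormalised posteriors:
  P(Z=I)·p_I = 0.72 × 0.0017499 = 0.00125993
  P(Z=II)·p_II = 0.28 × 0.00507608 = 0.0014213
Evidence: 0.00125993 + 0.0014213 = 0.00268123
Responsibility of Population I: 0.00125993 / 0.00268123 ≈ 0.470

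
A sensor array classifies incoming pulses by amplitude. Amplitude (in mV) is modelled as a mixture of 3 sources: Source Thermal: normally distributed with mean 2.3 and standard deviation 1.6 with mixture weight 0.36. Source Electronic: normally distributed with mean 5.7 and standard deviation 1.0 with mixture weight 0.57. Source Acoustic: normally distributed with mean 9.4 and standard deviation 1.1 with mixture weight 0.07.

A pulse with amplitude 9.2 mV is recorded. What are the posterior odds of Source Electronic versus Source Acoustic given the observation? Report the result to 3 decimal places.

The posterior odds equal the prior odds times the likelihood ratio: (π_i/π_j)·(f_i(x)/f_j(x)).
Evaluate each component's likelihood at the observed value:
  p_Thermal = 2.28223e-05
  p_Electronic = 0.000872683
  p_Acoustic = 0.356729
Odds = (0.57/0.07) × (0.000872683/0.356729) = 8.14286 × 0.00244634 ≈ 0.020

0.020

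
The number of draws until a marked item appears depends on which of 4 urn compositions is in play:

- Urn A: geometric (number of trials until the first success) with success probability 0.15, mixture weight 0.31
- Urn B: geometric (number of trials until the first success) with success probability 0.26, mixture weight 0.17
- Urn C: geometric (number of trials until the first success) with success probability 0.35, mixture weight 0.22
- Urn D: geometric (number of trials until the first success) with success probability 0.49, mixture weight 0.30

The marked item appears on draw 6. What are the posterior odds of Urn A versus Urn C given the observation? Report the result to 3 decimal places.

Only the two components matter; the odds are (π_i f_i(x)) / (π_j f_j(x)).
Component likelihoods at x = 6:
  L_A = 0.15·(1−0.15)^5 = 0.15·0.443705 = 0.0665558
  L_B = 0.26·(1−0.26)^5 = 0.26·0.221901 = 0.0576942
  L_C = 0.35·(1−0.35)^5 = 0.35·0.116029 = 0.0406102
  L_D = 0.49·(1−0.49)^5 = 0.49·0.0345025 = 0.0169062
0.0206323 / 0.00893424 ≈ 2.309

2.309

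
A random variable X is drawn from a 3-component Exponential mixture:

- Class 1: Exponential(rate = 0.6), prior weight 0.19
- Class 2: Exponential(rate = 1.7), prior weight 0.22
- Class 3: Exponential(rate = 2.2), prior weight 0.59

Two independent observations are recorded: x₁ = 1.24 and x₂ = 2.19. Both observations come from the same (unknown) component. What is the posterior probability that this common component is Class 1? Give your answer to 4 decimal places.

0.7213

Apply Bayes' rule: the posterior for each component is proportional to its prior times its likelihood at x.
Since both observations come from the same component, the likelihood for component k is f_k(x₁)·f_k(x₂).
  p_1 = [0.285126] × [0.161246] = 0.0459753
  p_2 = [0.206517] × [0.0410743] = 0.00848256
  p_3 = [0.14377] × [0.0177825] = 0.00255658
Multiply by the mixture weights:
  π_1·p_1 = 0.19 × 0.0459753 = 0.0087353
  π_2·p_2 = 0.22 × 0.00848256 = 0.00186616
  π_3·p_3 = 0.59 × 0.00255658 = 0.00150838
Normaliser: 0.0087353 + 0.00186616 + 0.00150838 = 0.0121098
P(Class 1 | data) ≈ 0.7213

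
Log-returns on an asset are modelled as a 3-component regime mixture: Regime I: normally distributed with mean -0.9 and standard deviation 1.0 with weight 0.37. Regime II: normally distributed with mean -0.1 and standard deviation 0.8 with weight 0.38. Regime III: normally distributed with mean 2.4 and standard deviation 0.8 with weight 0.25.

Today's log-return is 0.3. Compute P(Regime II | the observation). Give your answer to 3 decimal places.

By Bayes' theorem, P(k | x) = P(Z=k) f_k(x) / Σ_j P(Z=j) f_j(x).
Evaluate each component's likelihood at the observed value:
  p_I = 0.194186
  p_II = 0.440082
  p_III = 0.0159052
Unnormalised posteriors:
  P(Z=I)·p_I = 0.37 × 0.194186 = 0.0718488
  P(Z=II)·p_II = 0.38 × 0.440082 = 0.167231
  P(Z=III)·p_III = 0.25 × 0.0159052 = 0.00397631
Evidence: 0.0718488 + 0.167231 + 0.00397631 = 0.243056
Responsibility of Regime II: 0.167231 / 0.243056 ≈ 0.688

0.688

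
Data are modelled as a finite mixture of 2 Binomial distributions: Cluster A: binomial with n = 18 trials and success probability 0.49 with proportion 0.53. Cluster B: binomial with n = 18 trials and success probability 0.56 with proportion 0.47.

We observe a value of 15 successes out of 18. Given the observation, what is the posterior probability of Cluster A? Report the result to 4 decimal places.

0.1916

Apply Bayes' rule: the posterior for each component is proportional to its prior times its likelihood at x.
Binomial probabilities:
  L_A = C(18,15)·0.49^15·0.51^3 = 816·2.25393e-05·0.132651 = 0.00243973
  L_B = C(18,15)·0.56^15·0.44^3 = 816·0.00016704·0.085184 = 0.011611
Multiply by the mixture weights:
  P(Z=A)·L_A = 0.53 × 0.00243973 = 0.00129306
  P(Z=B)·L_B = 0.47 × 0.011611 = 0.00545716
Denominator: 0.00129306 + 0.00545716 = 0.00675021
P(Cluster A | 15 successes out of 18) ≈ 0.1916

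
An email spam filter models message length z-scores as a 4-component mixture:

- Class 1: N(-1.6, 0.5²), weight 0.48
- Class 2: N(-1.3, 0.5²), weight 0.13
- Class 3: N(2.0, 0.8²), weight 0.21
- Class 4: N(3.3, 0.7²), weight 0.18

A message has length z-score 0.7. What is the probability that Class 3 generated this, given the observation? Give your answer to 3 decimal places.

0.995

Posterior ∝ prior × likelihood, so P(k | x) ∝ π_k f_k(x); normalise over all components.
Component likelihoods at x = 0.7:
  f_1 = 2.02817e-05
  f_2 = 0.00026766
  f_3 = 0.133173
  f_4 = 0.000575528
Weight by the priors:
  π_1·f_1 = 0.48 × 2.02817e-05 = 9.73522e-06
  π_2·f_2 = 0.13 × 0.00026766 = 3.47959e-05
  π_3·f_3 = 0.21 × 0.133173 = 0.0279663
  π_4·f_4 = 0.18 × 0.000575528 = 0.000103595
Marginal: 9.73522e-06 + 3.47959e-05 + 0.0279663 + 0.000103595 = 0.0281144
P(Class 3 | data) = 0.0279663 / 0.0281144 ≈ 0.995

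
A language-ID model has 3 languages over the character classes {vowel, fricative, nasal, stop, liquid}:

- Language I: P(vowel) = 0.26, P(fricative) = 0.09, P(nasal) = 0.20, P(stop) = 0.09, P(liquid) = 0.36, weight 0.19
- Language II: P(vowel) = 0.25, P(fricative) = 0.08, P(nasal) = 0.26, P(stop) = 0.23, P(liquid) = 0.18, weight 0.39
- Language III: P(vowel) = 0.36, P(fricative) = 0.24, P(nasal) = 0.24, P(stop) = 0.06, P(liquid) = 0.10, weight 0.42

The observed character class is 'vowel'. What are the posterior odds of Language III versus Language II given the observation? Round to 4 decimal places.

The posterior odds equal the prior odds times the likelihood ratio: (π_i/π_j)·(f_i(x)/f_j(x)).
Categorical probabilities:
  L_I = 0.26
  L_II = 0.25
  L_III = 0.36
Posterior odds = (π_III·L_III) / (π_II·L_II) = (0.42·0.36) / (0.39·0.25) = 0.1512 / 0.0975 ≈ 1.5508

1.5508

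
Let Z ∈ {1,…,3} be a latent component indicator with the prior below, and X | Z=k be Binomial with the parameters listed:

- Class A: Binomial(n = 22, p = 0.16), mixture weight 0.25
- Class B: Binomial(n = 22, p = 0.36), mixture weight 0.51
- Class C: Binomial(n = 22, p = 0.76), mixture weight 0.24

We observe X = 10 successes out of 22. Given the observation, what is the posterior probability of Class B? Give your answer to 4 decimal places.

0.9899

The responsibility of component k is w_k f_k(x) divided by Σ_j w_j f_j(x).
Binomial probabilities:
  L_A = C(22,10)·0.16^10·0.84^12 = 646646·1.09951e-08·0.12341 = 0.000877441
  L_B = C(22,10)·0.36^10·0.64^12 = 646646·3.65616e-05·0.00472237 = 0.111648
  L_C = C(22,10)·0.76^10·0.24^12 = 646646·0.0642889·3.65203e-08 = 0.00151823
Unnormalised posteriors:
  w_A·L_A = 0.25 × 0.000877441 = 0.00021936
  w_B·L_B = 0.51 × 0.111648 = 0.0569405
  w_C·L_C = 0.24 × 0.00151823 = 0.000364375
Normaliser: 0.00021936 + 0.0569405 + 0.000364375 = 0.0575243
P(Class B | 10 successes out of 22) = 0.0569405 / 0.0575243 ≈ 0.9899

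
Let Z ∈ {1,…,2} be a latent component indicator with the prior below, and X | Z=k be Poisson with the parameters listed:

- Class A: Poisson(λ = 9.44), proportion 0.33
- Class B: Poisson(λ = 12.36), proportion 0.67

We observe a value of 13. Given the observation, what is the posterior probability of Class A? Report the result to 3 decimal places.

0.216

Apply Bayes' rule: the posterior for each component is proportional to its prior times its likelihood at x.
Poisson probabilities:
  f_A = e^(−9.44)·9.44^13/13! = 0.0603414
  f_B = e^(−12.36)·12.36^13/13! = 0.108163
Prior × likelihood for each component:
  π_A·f_A = 0.33 × 0.0603414 = 0.0199127
  π_B·f_B = 0.67 × 0.108163 = 0.0724694
Sum: 0.0199127 + 0.0724694 = 0.0923821
Responsibility of Class A: 0.0199127 / 0.0923821 ≈ 0.216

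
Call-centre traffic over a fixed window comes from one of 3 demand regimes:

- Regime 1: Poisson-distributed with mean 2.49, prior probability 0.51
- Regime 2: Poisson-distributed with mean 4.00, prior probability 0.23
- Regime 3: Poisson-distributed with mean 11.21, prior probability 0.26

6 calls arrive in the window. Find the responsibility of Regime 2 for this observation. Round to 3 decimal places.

0.503

P(component k | x) = π_k·f_k(x) / marginal(x), where marginal(x) = Σ_j π_j·f_j(x).
Poisson probabilities:
  L_1 = e^(−2.49)·2.49^6/6! = 0.0274454
  L_2 = e^(−4.00)·4.00^6/6! = 0.104196
  L_3 = e^(−11.21)·11.21^6/6! = 0.037313
Prior × likelihood for each component:
  π_1·L_1 = 0.51 × 0.0274454 = 0.0139972
  π_2·L_2 = 0.23 × 0.104196 = 0.023965
  π_3·L_3 = 0.26 × 0.037313 = 0.00970138
Sum: 0.0139972 + 0.023965 + 0.00970138 = 0.0476636
P(Regime 2 | 6 calls) ≈ 0.503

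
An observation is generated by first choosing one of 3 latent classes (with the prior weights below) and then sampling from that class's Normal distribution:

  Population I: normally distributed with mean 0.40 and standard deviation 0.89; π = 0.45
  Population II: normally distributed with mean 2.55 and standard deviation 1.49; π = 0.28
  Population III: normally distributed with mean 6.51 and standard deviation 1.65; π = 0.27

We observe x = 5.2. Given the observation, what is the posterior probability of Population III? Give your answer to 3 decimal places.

0.755

Apply Bayes' rule: the posterior for each component is proportional to its prior times its likelihood at x.
Component likelihoods at x = 5.2:
  p_I = (1/(0.89·√(2π)))·exp(−(5.2−0.40)²/(2·0.89²)) = 0.448250·exp(-14.54362) = 2.16425e-07
  p_II = (1/(1.49·√(2π)))·exp(−(5.2−2.55)²/(2·1.49²)) = 0.267746·exp(-1.58157) = 0.0550624
  p_III = (1/(1.65·√(2π)))·exp(−(5.2−6.51)²/(2·1.65²)) = 0.241783·exp(-0.31517) = 0.176421
Prior × likelihood for each component:
  w_I·p_I = 0.45 × 2.16425e-07 = 9.73911e-08
  w_II·p_II = 0.28 × 0.0550624 = 0.0154175
  w_III·p_III = 0.27 × 0.176421 = 0.0476336
Marginal: 9.73911e-08 + 0.0154175 + 0.0476336 = 0.0630512
P(Population III | the observation) ≈ 0.755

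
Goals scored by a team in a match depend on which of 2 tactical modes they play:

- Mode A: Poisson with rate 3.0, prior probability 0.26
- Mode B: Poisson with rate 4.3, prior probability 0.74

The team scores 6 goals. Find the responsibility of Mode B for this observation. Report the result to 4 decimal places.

0.8706

The responsibility of component k is π_k f_k(x) divided by Σ_j π_j f_j(x).
Component likelihoods at x = 6 goals:
  L_A = 0.0504094
  L_B = 0.119127
Unnormalised posteriors:
  π_A·L_A = 0.26 × 0.0504094 = 0.0131064
  π_B·L_B = 0.74 × 0.119127 = 0.0881543
Evidence: 0.0131064 + 0.0881543 = 0.101261
Responsibility of Mode B: 0.0881543 / 0.101261 ≈ 0.8706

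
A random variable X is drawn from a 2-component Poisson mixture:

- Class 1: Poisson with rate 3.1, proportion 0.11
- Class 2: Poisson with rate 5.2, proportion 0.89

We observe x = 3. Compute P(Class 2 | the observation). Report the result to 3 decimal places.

0.824

P(component k | x) = P(Z=k)·f_k(x) / marginal(x), where marginal(x) = Σ_j P(Z=j)·f_j(x).
Component likelihoods at x = 3:
  f_1 = 0.223677
  f_2 = 0.129279
Prior × likelihood for each component:
  P(Z=1)·f_1 = 0.11 × 0.223677 = 0.0246044
  P(Z=2)·f_2 = 0.89 × 0.129279 = 0.115058
Normaliser: 0.0246044 + 0.115058 = 0.139663
So the posterior for Class 2 is 0.115058 / 0.139663 ≈ 0.824.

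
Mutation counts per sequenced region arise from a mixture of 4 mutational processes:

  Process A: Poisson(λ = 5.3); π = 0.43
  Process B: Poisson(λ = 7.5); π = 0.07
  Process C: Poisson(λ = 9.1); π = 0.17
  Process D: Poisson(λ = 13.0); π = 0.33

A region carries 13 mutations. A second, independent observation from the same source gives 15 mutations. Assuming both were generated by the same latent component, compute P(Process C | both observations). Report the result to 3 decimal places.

The responsibility of component k is P(Z=k) f_k(x) divided by Σ_j P(Z=j) f_j(x).
Since both observations come from the same component, the likelihood for component k is f_k(x₁)·f_k(x₂).
  p_A = [e^(−5.3)·5.3^13/13! = 0.00208711] × [0.000279176] = 5.8267e-07
  p_B = [e^(−7.5)·7.5^13/13! = 0.0211012] × [0.00565211] = 0.000119266
  p_C = [e^(−9.1)·9.1^13/13! = 0.0526233] × [0.0207511] = 0.00109199
  p_D = [e^(−13.0)·13.0^13/13! = 0.10994] × [0.0884754] = 0.00972697
Multiply by the mixture weights:
  P(Z=A)·p_A = 0.43 × 5.8267e-07 = 2.50548e-07
  P(Z=B)·p_B = 0.07 × 0.000119266 = 8.34865e-06
  P(Z=C)·p_C = 0.17 × 0.00109199 = 0.000185639
  P(Z=D)·p_D = 0.33 × 0.00972697 = 0.0032099
Normaliser: 2.50548e-07 + 8.34865e-06 + 0.000185639 + 0.0032099 = 0.00340414
Responsibility of Process C: 0.000185639 / 0.00340414 ≈ 0.055

0.055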